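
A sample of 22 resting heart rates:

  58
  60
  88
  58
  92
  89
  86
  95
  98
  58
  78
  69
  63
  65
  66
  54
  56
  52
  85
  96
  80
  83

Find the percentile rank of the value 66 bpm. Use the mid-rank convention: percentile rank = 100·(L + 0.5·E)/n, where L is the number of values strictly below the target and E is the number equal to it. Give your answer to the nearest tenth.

Sorted: 52, 54, 56, 58, 58, 58, 60, 63, 65, 66, 69, 78, 80, 83, 85, 86, 88, 89, 92, 95, 96, 98.
Count below 66: L = 9; count equal: E = 1; n = 22.
Percentile rank = 100·(9 + 0.5·1)/22 = 100·9.5/22 = 43.18.

43.2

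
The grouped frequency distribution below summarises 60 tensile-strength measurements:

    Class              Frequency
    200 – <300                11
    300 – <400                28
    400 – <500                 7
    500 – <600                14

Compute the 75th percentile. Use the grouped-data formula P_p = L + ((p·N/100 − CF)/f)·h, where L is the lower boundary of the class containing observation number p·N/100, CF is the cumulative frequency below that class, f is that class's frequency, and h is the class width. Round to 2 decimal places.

485.71

N = 60; target position k = 75/100 · 60 = 45.
Cumulative frequencies: 11, 39, 46, 60.
Observation 45 falls in the class 400 – <500.
L = 400, CF = 39, f = 7, h = 100.
P75 = 400 + ((45 − 39)/7)·100 = 400 + 85.7143 = 485.714.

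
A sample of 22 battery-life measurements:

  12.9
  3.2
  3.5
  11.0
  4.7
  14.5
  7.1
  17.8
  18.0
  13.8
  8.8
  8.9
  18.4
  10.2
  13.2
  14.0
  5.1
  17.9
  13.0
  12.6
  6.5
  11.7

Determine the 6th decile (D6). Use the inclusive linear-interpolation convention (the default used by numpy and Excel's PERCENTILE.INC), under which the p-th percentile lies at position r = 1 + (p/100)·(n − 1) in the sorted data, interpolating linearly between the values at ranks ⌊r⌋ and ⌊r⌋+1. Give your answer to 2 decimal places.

12.96

Sorted: 3.2, 3.5, 4.7, 5.1, 6.5, 7.1, 8.8, 8.9, 10.2, 11.0, 11.7, 12.6, 12.9, 13.0, 13.2, 13.8, 14.0, 14.5, 17.8, 17.9, 18.0, 18.4.
n = 22.
r = 1 + (60/100)·(22 − 1) = 1 + 12.6 = 13.6.
Rank 13 is 12.9 and rank 14 is 13.0.
Interpolate: 12.9 + 0.6·(13.0 − 12.9) = 12.9 + 0.6·0.1 = 12.96.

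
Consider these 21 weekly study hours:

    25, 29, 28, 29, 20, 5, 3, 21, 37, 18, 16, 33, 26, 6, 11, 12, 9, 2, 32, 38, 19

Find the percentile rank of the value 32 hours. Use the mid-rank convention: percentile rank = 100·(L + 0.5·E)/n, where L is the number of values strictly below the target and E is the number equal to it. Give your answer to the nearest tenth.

83.3

Sorted: 2, 3, 5, 6, 9, 11, 12, 16, 18, 19, 20, 21, 25, 26, 28, 29, 29, 32, 33, 37, 38.
Count below 32: L = 17; count equal: E = 1; n = 21.
Percentile rank = 100·(17 + 0.5·1)/21 = 100·17.5/21 = 83.33.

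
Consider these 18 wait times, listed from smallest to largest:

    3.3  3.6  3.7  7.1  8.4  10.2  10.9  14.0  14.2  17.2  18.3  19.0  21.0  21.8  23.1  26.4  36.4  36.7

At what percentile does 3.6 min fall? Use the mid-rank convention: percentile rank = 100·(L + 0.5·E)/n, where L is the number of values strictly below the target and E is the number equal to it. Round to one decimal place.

8.3

Count below 3.6: L = 1; count equal: E = 1; n = 18.
Percentile rank = 100·(1 + 0.5·1)/18 = 100·1.5/18 = 8.333.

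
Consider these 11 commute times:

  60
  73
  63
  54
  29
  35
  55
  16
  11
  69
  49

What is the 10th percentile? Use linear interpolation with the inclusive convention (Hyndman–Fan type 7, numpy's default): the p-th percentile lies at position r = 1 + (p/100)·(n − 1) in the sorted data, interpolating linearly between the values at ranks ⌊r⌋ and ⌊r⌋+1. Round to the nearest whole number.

16

Sorted: 11, 16, 29, 35, 49, 54, 55, 60, 63, 69, 73.
n = 11.
r = 1 + (10/100)·(11 − 1) = 1 + 1 = 2.
r is an integer, so P10 is the value at rank 2: 16.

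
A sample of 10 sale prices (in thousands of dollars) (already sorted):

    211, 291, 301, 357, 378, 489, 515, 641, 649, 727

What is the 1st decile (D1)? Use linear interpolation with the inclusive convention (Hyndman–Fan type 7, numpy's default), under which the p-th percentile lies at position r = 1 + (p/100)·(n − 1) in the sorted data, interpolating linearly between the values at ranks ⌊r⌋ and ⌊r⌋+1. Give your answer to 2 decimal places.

283.00

n = 10.
r = 1 + (10/100)·(10 − 1) = 1 + 0.9 = 1.9.
Rank 1 is 211 and rank 2 is 291.
Interpolate: 211 + 0.9·(291 − 211) = 211 + 0.9·80 = 283.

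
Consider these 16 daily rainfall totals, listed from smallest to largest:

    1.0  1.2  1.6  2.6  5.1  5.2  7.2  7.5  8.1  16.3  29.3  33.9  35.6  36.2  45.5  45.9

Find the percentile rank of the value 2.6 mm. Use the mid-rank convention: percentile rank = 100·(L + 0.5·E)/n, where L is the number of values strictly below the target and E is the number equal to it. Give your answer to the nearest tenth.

Count below 2.6: L = 3; count equal: E = 1; n = 16.
Percentile rank = 100·(3 + 0.5·1)/16 = 100·3.5/16 = 21.88.

21.9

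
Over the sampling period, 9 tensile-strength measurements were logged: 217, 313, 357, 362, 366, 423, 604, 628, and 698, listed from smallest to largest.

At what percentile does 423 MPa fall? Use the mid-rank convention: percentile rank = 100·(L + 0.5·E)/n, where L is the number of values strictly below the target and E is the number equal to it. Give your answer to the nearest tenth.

61.1

Count below 423: L = 5; count equal: E = 1; n = 9.
Percentile rank = 100·(5 + 0.5·1)/9 = 100·5.5/9 = 61.11.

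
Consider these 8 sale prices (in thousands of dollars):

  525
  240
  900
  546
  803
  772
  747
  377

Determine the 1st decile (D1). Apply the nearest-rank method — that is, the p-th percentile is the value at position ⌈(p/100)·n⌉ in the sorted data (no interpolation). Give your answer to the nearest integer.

240

Sorted: 240, 377, 525, 546, 747, 772, 803, 900.
n = 8.
Position = ⌈10/100 · 8⌉ = ⌈0.8⌉ = 1.
The value at rank 1 is 240.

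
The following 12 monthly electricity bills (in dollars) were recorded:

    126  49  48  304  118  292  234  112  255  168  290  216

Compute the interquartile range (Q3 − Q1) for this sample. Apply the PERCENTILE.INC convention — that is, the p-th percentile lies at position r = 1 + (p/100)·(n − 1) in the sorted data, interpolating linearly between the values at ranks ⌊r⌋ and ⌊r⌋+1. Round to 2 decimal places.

Sorted: 48, 49, 112, 118, 126, 168, 216, 234, 255, 290, 292, 304.
n = 12.
P25: r = 3.75; ranks 3–4 are 112, 118; interpolating gives 116.5.
P75: r = 9.25; ranks 9–10 are 255, 290; interpolating gives 263.75.
Difference: 263.75 − 116.5 = 147.25.

147.25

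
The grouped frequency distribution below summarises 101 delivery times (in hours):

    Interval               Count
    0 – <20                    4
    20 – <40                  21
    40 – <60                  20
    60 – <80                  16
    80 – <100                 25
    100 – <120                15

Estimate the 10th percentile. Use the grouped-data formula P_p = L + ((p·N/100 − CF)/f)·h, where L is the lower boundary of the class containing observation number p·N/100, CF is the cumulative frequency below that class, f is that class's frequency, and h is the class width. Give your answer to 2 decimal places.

25.81

N = 101; target position k = 10/100 · 101 = 10.1.
Cumulative frequencies: 4, 25, 45, 61, 86, 101.
Observation 10.1 falls in the class 20 – <40.
L = 20, CF = 4, f = 21, h = 20.
P10 = 20 + ((10.1 − 4)/21)·20 = 20 + 5.80952 = 25.8095.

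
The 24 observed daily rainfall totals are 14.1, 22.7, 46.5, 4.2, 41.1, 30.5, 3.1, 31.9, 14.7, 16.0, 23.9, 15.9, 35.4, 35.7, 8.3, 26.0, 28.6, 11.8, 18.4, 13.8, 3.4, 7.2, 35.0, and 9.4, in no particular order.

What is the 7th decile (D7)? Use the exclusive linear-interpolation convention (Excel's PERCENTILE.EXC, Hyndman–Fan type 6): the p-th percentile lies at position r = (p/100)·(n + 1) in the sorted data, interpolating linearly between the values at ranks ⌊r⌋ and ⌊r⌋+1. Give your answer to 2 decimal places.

Sorted: 3.1, 3.4, 4.2, 7.2, 8.3, 9.4, 11.8, 13.8, 14.1, 14.7, 15.9, 16.0, 18.4, 22.7, 23.9, 26.0, 28.6, 30.5, 31.9, 35.0, 35.4, 35.7, 41.1, 46.5.
n = 24.
r = (70/100)·(24 + 1) = 17.5.
Rank 17 is 28.6 and rank 18 is 30.5.
Interpolate: 28.6 + 0.5·(30.5 − 28.6) = 28.6 + 0.5·1.9 = 29.55.

29.55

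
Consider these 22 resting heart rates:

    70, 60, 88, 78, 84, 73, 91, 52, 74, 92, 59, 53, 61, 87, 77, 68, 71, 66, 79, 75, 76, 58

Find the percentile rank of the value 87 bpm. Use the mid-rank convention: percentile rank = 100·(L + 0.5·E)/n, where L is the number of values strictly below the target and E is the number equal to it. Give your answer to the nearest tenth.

84.1

Sorted: 52, 53, 58, 59, 60, 61, 66, 68, 70, 71, 73, 74, 75, 76, 77, 78, 79, 84, 87, 88, 91, 92.
Count below 87: L = 18; count equal: E = 1; n = 22.
Percentile rank = 100·(18 + 0.5·1)/22 = 100·18.5/22 = 84.09.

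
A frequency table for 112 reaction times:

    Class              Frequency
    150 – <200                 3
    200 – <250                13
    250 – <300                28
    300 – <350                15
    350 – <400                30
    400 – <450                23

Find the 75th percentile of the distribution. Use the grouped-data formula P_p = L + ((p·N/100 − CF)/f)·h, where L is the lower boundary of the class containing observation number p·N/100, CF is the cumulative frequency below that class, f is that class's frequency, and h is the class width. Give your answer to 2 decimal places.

391.67

N = 112; target position k = 75/100 · 112 = 84.
Cumulative frequencies: 3, 16, 44, 59, 89, 112.
Observation 84 falls in the class 350 – <400.
L = 350, CF = 59, f = 30, h = 50.
P75 = 350 + ((84 − 59)/30)·50 = 350 + 41.6667 = 391.667.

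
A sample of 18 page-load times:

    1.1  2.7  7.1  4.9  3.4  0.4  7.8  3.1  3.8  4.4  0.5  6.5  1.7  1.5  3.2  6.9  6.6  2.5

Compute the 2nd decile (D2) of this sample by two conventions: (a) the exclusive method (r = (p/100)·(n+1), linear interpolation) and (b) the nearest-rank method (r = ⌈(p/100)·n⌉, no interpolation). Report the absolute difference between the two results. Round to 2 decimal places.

0.08

Sorted: 0.4, 0.5, 1.1, 1.5, 1.7, 2.5, 2.7, 3.1, 3.2, 3.4, 3.8, 4.4, 4.9, 6.5, 6.6, 6.9, 7.1, 7.8.
n = 18.
(a) r = 3.8; between ranks 3 (1.1) and 4 (1.5): 1.42.
(b) the nearest-rank method: rank 4 → 1.5.
|1.42 − 1.5| = 0.08.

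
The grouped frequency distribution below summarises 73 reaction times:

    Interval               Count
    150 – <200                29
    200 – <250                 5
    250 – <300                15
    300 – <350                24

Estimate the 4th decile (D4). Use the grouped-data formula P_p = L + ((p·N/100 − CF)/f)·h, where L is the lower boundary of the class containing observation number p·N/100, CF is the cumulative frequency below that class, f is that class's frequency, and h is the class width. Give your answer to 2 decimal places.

N = 73; target position k = 40/100 · 73 = 29.2.
Cumulative frequencies: 29, 34, 49, 73.
Observation 29.2 falls in the class 200 – <250.
L = 200, CF = 29, f = 5, h = 50.
P40 = 200 + ((29.2 − 29)/5)·50 = 200 + 2 = 202.

202.00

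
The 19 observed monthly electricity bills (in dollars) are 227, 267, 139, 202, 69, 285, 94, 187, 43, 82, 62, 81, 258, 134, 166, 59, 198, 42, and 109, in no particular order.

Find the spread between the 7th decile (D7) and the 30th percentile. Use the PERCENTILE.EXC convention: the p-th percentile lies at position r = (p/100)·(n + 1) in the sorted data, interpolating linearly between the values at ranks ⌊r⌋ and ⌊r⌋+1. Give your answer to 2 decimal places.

Sorted: 42, 43, 59, 62, 69, 81, 82, 94, 109, 134, 139, 166, 187, 198, 202, 227, 258, 267, 285.
n = 19.
P30: r = 6 (integer) → 81.
P70: r = 14 (integer) → 198.
Difference: 198 − 81 = 117.

117.00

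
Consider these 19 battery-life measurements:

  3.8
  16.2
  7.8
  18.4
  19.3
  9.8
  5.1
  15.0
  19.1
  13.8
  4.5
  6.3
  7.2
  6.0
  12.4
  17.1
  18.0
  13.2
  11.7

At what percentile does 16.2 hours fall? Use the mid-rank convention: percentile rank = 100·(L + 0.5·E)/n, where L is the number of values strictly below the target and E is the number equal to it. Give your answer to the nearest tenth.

Sorted: 3.8, 4.5, 5.1, 6.0, 6.3, 7.2, 7.8, 9.8, 11.7, 12.4, 13.2, 13.8, 15.0, 16.2, 17.1, 18.0, 18.4, 19.1, 19.3.
Count below 16.2: L = 13; count equal: E = 1; n = 19.
Percentile rank = 100·(13 + 0.5·1)/19 = 100·13.5/19 = 71.05.

71.1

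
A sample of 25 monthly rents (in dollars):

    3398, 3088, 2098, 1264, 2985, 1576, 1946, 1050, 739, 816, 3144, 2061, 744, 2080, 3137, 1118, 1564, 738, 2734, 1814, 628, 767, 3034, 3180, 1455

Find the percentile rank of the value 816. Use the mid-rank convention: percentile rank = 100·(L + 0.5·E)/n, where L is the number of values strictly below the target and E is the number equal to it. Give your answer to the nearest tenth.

22.0

Sorted: 628, 738, 739, 744, 767, 816, 1050, 1118, 1264, 1455, 1564, 1576, 1814, 1946, 2061, 2080, 2098, 2734, 2985, 3034, 3088, 3137, 3144, 3180, 3398.
Count below 816: L = 5; count equal: E = 1; n = 25.
Percentile rank = 100·(5 + 0.5·1)/25 = 100·5.5/25 = 22.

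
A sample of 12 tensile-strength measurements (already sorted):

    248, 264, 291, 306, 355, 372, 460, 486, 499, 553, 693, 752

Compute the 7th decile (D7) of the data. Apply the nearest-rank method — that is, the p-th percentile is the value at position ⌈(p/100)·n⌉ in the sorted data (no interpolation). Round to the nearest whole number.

499

n = 12.
Position = ⌈70/100 · 12⌉ = ⌈8.4⌉ = 9.
The value at rank 9 is 499.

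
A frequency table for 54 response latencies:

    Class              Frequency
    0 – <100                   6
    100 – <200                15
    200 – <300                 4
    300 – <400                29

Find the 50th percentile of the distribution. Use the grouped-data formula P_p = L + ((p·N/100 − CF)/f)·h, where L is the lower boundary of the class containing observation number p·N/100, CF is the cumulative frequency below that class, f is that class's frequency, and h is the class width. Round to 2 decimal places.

306.90

N = 54; target position k = 50/100 · 54 = 27.
Cumulative frequencies: 6, 21, 25, 54.
Observation 27 falls in the class 300 – <400.
L = 300, CF = 25, f = 29, h = 100.
P50 = 300 + ((27 − 25)/29)·100 = 300 + 6.89655 = 306.897.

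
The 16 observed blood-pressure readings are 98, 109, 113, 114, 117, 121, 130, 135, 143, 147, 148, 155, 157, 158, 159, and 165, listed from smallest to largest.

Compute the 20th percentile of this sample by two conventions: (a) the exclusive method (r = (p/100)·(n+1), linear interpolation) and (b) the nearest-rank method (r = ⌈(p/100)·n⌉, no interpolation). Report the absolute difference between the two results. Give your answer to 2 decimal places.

n = 16.
(a) r = 3.4; between ranks 3 (113) and 4 (114): 113.4.
(b) the nearest-rank method: rank 4 → 114.
|113.4 − 114| = 0.6.

0.60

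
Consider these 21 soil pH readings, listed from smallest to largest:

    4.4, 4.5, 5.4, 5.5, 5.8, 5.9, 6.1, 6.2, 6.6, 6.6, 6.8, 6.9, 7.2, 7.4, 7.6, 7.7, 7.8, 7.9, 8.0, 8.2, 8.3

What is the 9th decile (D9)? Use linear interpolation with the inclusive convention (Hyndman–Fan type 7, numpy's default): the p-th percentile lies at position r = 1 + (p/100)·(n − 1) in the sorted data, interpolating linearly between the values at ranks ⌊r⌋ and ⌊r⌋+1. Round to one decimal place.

n = 21.
r = 1 + (90/100)·(21 − 1) = 1 + 18 = 19.
r is an integer, so P90 is the value at rank 19: 8.0.

8.0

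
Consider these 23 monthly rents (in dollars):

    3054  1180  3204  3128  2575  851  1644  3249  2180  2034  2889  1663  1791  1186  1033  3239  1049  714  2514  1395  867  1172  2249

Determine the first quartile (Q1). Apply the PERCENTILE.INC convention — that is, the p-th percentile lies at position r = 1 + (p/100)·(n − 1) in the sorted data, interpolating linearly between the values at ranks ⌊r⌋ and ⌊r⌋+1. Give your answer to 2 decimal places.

1176.00

Sorted: 714, 851, 867, 1033, 1049, 1172, 1180, 1186, 1395, 1644, 1663, 1791, 2034, 2180, 2249, 2514, 2575, 2889, 3054, 3128, 3204, 3239, 3249.
n = 23.
r = 1 + (25/100)·(23 − 1) = 1 + 5.5 = 6.5.
Rank 6 is 1172 and rank 7 is 1180.
Interpolate: 1172 + 0.5·(1180 − 1172) = 1172 + 0.5·8 = 1176.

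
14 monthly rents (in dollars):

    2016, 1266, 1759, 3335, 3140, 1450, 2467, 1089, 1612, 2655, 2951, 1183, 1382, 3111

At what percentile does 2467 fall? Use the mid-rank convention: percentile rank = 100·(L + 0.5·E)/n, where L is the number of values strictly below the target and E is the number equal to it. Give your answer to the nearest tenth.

60.7

Sorted: 1089, 1183, 1266, 1382, 1450, 1612, 1759, 2016, 2467, 2655, 2951, 3111, 3140, 3335.
Count below 2467: L = 8; count equal: E = 1; n = 14.
Percentile rank = 100·(8 + 0.5·1)/14 = 100·8.5/14 = 60.71.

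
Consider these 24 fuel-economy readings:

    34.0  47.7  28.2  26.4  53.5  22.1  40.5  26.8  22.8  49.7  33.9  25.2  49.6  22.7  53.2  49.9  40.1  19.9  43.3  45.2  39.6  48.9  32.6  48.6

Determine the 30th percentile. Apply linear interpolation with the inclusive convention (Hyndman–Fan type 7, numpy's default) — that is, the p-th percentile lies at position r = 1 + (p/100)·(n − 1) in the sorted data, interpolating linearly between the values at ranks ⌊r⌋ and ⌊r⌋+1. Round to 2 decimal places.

28.06

Sorted: 19.9, 22.1, 22.7, 22.8, 25.2, 26.4, 26.8, 28.2, 32.6, 33.9, 34.0, 39.6, 40.1, 40.5, 43.3, 45.2, 47.7, 48.6, 48.9, 49.6, 49.7, 49.9, 53.2, 53.5.
n = 24.
r = 1 + (30/100)·(24 − 1) = 1 + 6.9 = 7.9.
Rank 7 is 26.8 and rank 8 is 28.2.
Interpolate: 26.8 + 0.9·(28.2 − 26.8) = 26.8 + 0.9·1.4 = 28.06.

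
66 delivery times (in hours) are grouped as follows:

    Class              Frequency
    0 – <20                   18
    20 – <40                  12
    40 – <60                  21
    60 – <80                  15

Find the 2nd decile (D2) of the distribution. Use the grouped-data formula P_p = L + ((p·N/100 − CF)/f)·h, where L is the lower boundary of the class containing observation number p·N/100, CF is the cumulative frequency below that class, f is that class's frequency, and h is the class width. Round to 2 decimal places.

N = 66; target position k = 20/100 · 66 = 13.2.
Cumulative frequencies: 18, 30, 51, 66.
Observation 13.2 falls in the class 0 – <20.
L = 0, CF = 0, f = 18, h = 20.
P20 = 0 + ((13.2 − 0)/18)·20 = 0 + 14.6667 = 14.6667.

14.67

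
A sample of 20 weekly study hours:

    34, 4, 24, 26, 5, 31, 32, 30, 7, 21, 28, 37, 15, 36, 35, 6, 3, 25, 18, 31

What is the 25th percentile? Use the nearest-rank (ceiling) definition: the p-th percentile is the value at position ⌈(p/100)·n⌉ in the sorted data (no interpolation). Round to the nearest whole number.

7

Sorted: 3, 4, 5, 6, 7, 15, 18, 21, 24, 25, 26, 28, 30, 31, 31, 32, 34, 35, 36, 37.
n = 20.
Position = ⌈25/100 · 20⌉ = ⌈5⌉ = 5.
The value at rank 5 is 7.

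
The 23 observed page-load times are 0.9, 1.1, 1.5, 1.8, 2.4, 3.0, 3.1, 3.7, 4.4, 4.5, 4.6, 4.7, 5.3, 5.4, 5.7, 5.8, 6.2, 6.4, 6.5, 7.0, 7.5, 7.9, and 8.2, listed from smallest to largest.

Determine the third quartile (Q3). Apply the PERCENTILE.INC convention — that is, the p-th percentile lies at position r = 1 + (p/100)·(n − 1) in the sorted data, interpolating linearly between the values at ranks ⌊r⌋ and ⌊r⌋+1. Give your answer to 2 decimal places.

6.30

n = 23.
r = 1 + (75/100)·(23 − 1) = 1 + 16.5 = 17.5.
Rank 17 is 6.2 and rank 18 is 6.4.
Interpolate: 6.2 + 0.5·(6.4 − 6.2) = 6.2 + 0.5·0.2 = 6.3.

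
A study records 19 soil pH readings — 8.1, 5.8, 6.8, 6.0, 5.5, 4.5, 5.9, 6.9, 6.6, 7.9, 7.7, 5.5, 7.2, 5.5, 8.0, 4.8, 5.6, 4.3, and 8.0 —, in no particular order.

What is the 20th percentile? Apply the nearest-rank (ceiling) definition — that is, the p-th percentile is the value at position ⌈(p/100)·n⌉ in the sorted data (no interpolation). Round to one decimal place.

Sorted: 4.3, 4.5, 4.8, 5.5, 5.5, 5.5, 5.6, 5.8, 5.9, 6.0, 6.6, 6.8, 6.9, 7.2, 7.7, 7.9, 8.0, 8.0, 8.1.
n = 19.
Position = ⌈20/100 · 19⌉ = ⌈3.8⌉ = 4.
The value at rank 4 is 5.5.

5.5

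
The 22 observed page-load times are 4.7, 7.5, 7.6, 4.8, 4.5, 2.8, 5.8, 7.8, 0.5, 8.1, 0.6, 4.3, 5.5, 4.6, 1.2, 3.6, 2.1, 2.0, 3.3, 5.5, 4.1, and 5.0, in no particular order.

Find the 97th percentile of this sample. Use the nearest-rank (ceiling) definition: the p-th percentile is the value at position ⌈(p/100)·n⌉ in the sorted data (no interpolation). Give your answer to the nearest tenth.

8.1

Sorted: 0.5, 0.6, 1.2, 2.0, 2.1, 2.8, 3.3, 3.6, 4.1, 4.3, 4.5, 4.6, 4.7, 4.8, 5.0, 5.5, 5.5, 5.8, 7.5, 7.6, 7.8, 8.1.
n = 22.
Position = ⌈97/100 · 22⌉ = ⌈21.34⌉ = 22.
The value at rank 22 is 8.1.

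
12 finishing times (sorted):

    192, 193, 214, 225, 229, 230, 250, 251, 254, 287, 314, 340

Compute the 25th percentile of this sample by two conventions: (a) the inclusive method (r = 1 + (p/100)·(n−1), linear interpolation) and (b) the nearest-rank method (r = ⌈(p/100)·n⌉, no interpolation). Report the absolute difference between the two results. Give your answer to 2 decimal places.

8.25

n = 12.
(a) r = 3.75; between ranks 3 (214) and 4 (225): 222.25.
(b) the nearest-rank method: rank 3 → 214.
|222.25 − 214| = 8.25.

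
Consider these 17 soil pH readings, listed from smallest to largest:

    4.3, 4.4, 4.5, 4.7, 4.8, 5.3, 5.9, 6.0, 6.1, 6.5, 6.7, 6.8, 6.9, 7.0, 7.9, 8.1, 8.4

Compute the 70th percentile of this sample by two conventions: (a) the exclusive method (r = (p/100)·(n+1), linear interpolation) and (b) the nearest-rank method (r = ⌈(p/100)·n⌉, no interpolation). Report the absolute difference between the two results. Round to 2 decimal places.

0.06

n = 17.
(a) r = 12.6; between ranks 12 (6.8) and 13 (6.9): 6.86.
(b) the nearest-rank method: rank 12 → 6.8.
|6.86 − 6.8| = 0.06.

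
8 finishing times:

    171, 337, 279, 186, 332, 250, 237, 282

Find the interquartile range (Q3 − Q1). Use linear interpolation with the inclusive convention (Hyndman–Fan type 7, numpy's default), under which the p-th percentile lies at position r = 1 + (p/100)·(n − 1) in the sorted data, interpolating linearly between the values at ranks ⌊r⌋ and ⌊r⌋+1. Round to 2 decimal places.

70.25

Sorted: 171, 186, 237, 250, 279, 282, 332, 337.
n = 8.
P25: r = 2.75; ranks 2–3 are 186, 237; interpolating gives 224.25.
P75: r = 6.25; ranks 6–7 are 282, 332; interpolating gives 294.5.
Difference: 294.5 − 224.25 = 70.25.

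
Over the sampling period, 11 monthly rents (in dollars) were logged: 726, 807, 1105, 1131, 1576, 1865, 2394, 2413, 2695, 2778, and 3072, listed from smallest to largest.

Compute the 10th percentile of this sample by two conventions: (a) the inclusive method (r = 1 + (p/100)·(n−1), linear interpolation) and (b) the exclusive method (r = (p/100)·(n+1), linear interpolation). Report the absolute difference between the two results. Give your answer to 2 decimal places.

64.80

n = 11.
(a) r = 2 → value at rank 2 = 807.
(b) r = 1.2; between ranks 1 (726) and 2 (807): 742.2.
|807 − 742.2| = 64.8.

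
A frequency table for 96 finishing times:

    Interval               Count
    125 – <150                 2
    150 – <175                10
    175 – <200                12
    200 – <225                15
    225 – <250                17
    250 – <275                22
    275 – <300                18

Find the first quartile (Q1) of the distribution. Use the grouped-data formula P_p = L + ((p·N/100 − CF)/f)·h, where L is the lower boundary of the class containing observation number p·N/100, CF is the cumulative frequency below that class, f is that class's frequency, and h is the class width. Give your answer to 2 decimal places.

N = 96; target position k = 25/100 · 96 = 24.
Cumulative frequencies: 2, 12, 24, 39, 56, 78, 96.
Observation 24 falls in the class 175 – <200.
L = 175, CF = 12, f = 12, h = 25.
P25 = 175 + ((24 − 12)/12)·25 = 175 + 25 = 200.

200.00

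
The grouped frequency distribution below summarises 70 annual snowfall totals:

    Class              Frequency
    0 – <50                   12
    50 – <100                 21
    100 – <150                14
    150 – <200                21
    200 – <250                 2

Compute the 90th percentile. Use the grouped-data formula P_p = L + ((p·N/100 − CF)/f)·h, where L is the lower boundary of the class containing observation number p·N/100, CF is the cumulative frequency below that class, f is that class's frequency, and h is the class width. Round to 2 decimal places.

N = 70; target position k = 90/100 · 70 = 63.
Cumulative frequencies: 12, 33, 47, 68, 70.
Observation 63 falls in the class 150 – <200.
L = 150, CF = 47, f = 21, h = 50.
P90 = 150 + ((63 − 47)/21)·50 = 150 + 38.0952 = 188.095.

188.10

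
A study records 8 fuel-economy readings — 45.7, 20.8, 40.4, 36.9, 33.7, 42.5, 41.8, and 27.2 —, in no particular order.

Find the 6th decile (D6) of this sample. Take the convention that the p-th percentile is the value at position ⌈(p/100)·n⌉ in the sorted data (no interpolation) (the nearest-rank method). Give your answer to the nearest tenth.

40.4

Sorted: 20.8, 27.2, 33.7, 36.9, 40.4, 41.8, 42.5, 45.7.
n = 8.
Position = ⌈60/100 · 8⌉ = ⌈4.8⌉ = 5.
The value at rank 5 is 40.4.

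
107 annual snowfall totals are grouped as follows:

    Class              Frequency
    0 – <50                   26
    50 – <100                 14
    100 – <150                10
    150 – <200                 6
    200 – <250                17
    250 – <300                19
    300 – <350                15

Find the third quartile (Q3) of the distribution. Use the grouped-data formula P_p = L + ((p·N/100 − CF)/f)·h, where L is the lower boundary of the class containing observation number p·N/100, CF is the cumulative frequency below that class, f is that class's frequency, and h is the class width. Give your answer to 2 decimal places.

N = 107; target position k = 75/100 · 107 = 80.25.
Cumulative frequencies: 26, 40, 50, 56, 73, 92, 107.
Observation 80.25 falls in the class 250 – <300.
L = 250, CF = 73, f = 19, h = 50.
P75 = 250 + ((80.25 − 73)/19)·50 = 250 + 19.0789 = 269.079.

269.08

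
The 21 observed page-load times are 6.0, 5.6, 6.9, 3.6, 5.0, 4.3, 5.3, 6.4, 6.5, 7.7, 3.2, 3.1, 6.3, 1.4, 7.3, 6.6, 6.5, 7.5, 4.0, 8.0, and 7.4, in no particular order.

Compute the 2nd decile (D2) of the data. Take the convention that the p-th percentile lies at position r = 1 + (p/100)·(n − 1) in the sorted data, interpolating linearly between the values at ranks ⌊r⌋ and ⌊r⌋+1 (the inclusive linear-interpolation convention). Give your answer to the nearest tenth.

4.0

Sorted: 1.4, 3.1, 3.2, 3.6, 4.0, 4.3, 5.0, 5.3, 5.6, 6.0, 6.3, 6.4, 6.5, 6.5, 6.6, 6.9, 7.3, 7.4, 7.5, 7.7, 8.0.
n = 21.
r = 1 + (20/100)·(21 − 1) = 1 + 4 = 5.
r is an integer, so P20 is the value at rank 5: 4.0.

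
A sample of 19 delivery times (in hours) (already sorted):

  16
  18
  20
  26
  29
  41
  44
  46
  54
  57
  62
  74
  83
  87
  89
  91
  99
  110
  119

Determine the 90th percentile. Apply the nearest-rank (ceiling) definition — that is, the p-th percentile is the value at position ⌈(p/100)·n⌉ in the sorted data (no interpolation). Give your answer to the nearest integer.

110

n = 19.
Position = ⌈90/100 · 19⌉ = ⌈17.1⌉ = 18.
The value at rank 18 is 110.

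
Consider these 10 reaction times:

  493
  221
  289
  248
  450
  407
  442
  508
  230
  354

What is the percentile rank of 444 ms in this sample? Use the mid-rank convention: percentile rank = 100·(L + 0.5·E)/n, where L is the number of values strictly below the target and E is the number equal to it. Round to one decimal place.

Sorted: 221, 230, 248, 289, 354, 407, 442, 450, 493, 508.
Count below 444: L = 7; count equal: E = 0; n = 10.
Percentile rank = 100·(7 + 0.5·0)/10 = 100·7/10 = 70.

70.0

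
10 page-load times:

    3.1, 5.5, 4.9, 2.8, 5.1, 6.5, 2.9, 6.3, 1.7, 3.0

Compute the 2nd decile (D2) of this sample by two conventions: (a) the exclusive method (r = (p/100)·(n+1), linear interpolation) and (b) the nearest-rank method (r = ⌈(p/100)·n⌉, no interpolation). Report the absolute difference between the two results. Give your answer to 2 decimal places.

0.02

Sorted: 1.7, 2.8, 2.9, 3.0, 3.1, 4.9, 5.1, 5.5, 6.3, 6.5.
n = 10.
(a) r = 2.2; between ranks 2 (2.8) and 3 (2.9): 2.82.
(b) the nearest-rank method: rank 2 → 2.8.
|2.82 − 2.8| = 0.02.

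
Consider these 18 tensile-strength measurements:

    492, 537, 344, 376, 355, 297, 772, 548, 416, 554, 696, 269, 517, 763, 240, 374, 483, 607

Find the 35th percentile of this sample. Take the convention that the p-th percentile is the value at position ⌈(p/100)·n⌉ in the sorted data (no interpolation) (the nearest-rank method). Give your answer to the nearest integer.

376

Sorted: 240, 269, 297, 344, 355, 374, 376, 416, 483, 492, 517, 537, 548, 554, 607, 696, 763, 772.
n = 18.
Position = ⌈35/100 · 18⌉ = ⌈6.3⌉ = 7.
The value at rank 7 is 376.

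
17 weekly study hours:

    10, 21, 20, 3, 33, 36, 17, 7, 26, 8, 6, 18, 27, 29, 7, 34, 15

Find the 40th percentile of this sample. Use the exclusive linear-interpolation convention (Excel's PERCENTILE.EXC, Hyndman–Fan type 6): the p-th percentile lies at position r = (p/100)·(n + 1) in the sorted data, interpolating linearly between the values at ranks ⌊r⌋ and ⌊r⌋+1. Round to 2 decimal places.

Sorted: 3, 6, 7, 7, 8, 10, 15, 17, 18, 20, 21, 26, 27, 29, 33, 34, 36.
n = 17.
r = (40/100)·(17 + 1) = 7.2.
Rank 7 is 15 and rank 8 is 17.
Interpolate: 15 + 0.2·(17 − 15) = 15 + 0.2·2 = 15.4.

15.40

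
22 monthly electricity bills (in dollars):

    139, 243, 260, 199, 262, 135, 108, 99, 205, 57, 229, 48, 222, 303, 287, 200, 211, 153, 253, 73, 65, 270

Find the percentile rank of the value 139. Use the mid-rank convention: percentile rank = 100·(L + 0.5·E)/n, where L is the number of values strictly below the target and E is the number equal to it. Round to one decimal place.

Sorted: 48, 57, 65, 73, 99, 108, 135, 139, 153, 199, 200, 205, 211, 222, 229, 243, 253, 260, 262, 270, 287, 303.
Count below 139: L = 7; count equal: E = 1; n = 22.
Percentile rank = 100·(7 + 0.5·1)/22 = 100·7.5/22 = 34.09.

34.1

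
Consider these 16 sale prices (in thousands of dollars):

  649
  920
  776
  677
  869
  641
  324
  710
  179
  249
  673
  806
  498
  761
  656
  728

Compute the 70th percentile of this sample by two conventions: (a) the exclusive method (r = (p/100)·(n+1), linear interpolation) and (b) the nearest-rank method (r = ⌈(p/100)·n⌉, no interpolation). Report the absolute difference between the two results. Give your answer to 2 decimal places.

3.30

Sorted: 179, 249, 324, 498, 641, 649, 656, 673, 677, 710, 728, 761, 776, 806, 869, 920.
n = 16.
(a) r = 11.9; between ranks 11 (728) and 12 (761): 757.7.
(b) the nearest-rank method: rank 12 → 761.
|757.7 − 761| = 3.3.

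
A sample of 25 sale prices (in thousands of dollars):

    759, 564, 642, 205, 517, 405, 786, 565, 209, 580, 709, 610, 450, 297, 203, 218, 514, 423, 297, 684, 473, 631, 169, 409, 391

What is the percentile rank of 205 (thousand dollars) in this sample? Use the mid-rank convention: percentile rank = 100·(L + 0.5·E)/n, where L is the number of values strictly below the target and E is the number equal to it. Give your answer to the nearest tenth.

Sorted: 169, 203, 205, 209, 218, 297, 297, 391, 405, 409, 423, 450, 473, 514, 517, 564, 565, 580, 610, 631, 642, 684, 709, 759, 786.
Count below 205: L = 2; count equal: E = 1; n = 25.
Percentile rank = 100·(2 + 0.5·1)/25 = 100·2.5/25 = 10.

10.0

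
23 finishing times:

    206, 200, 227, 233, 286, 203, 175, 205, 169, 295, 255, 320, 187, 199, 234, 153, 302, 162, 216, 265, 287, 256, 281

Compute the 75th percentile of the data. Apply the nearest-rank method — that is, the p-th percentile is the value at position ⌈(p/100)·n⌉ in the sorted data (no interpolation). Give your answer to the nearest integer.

Sorted: 153, 162, 169, 175, 187, 199, 200, 203, 205, 206, 216, 227, 233, 234, 255, 256, 265, 281, 286, 287, 295, 302, 320.
n = 23.
Position = ⌈75/100 · 23⌉ = ⌈17.25⌉ = 18.
The value at rank 18 is 281.

281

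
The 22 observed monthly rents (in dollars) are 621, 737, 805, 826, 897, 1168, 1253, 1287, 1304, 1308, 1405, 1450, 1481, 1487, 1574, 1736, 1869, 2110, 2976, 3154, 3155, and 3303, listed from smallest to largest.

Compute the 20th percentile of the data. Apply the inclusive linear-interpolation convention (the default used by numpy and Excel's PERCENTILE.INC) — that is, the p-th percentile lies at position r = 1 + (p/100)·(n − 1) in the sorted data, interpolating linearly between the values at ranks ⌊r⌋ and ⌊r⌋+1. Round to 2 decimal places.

n = 22.
r = 1 + (20/100)·(22 − 1) = 1 + 4.2 = 5.2.
Rank 5 is 897 and rank 6 is 1168.
Interpolate: 897 + 0.2·(1168 − 897) = 897 + 0.2·271 = 951.2.

951.20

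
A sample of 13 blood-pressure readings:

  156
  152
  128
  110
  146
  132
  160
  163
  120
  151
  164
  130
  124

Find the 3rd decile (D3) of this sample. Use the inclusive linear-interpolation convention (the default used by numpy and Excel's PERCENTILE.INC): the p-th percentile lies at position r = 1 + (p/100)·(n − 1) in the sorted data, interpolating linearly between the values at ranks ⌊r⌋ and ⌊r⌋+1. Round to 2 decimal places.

129.20

Sorted: 110, 120, 124, 128, 130, 132, 146, 151, 152, 156, 160, 163, 164.
n = 13.
r = 1 + (30/100)·(13 − 1) = 1 + 3.6 = 4.6.
Rank 4 is 128 and rank 5 is 130.
Interpolate: 128 + 0.6·(130 − 128) = 128 + 0.6·2 = 129.2.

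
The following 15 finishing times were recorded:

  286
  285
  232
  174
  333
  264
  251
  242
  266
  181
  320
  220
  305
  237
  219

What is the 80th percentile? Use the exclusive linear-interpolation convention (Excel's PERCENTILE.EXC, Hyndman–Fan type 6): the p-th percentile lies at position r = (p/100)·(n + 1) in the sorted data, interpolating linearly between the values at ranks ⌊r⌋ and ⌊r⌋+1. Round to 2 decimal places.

Sorted: 174, 181, 219, 220, 232, 237, 242, 251, 264, 266, 285, 286, 305, 320, 333.
n = 15.
r = (80/100)·(15 + 1) = 12.8.
Rank 12 is 286 and rank 13 is 305.
Interpolate: 286 + 0.8·(305 − 286) = 286 + 0.8·19 = 301.2.

301.20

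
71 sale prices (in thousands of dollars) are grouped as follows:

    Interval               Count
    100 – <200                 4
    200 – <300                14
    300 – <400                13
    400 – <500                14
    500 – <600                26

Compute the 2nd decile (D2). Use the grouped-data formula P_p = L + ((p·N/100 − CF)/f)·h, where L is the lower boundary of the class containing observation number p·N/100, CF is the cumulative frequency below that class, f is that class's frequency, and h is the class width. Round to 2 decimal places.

N = 71; target position k = 20/100 · 71 = 14.2.
Cumulative frequencies: 4, 18, 31, 45, 71.
Observation 14.2 falls in the class 200 – <300.
L = 200, CF = 4, f = 14, h = 100.
P20 = 200 + ((14.2 − 4)/14)·100 = 200 + 72.8571 = 272.857.

272.86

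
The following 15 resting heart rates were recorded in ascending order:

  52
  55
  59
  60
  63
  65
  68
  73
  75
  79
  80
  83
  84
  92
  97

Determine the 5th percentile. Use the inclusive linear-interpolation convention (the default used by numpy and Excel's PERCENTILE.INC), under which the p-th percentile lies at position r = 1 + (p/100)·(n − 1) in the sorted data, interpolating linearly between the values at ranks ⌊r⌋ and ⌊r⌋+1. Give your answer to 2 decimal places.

n = 15.
r = 1 + (5/100)·(15 − 1) = 1 + 0.7 = 1.7.
Rank 1 is 52 and rank 2 is 55.
Interpolate: 52 + 0.7·(55 − 52) = 52 + 0.7·3 = 54.1.

54.10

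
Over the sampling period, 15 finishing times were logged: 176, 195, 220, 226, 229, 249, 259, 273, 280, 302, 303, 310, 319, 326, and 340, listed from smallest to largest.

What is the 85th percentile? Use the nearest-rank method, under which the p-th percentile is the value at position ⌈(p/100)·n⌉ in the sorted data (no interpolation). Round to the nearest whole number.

n = 15.
Position = ⌈85/100 · 15⌉ = ⌈12.75⌉ = 13.
The value at rank 13 is 319.

319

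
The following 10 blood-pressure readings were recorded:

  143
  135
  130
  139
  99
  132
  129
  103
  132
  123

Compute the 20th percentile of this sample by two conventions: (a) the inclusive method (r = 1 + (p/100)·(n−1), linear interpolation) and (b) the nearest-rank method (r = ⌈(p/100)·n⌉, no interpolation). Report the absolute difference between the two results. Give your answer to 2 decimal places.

16.00

Sorted: 99, 103, 123, 129, 130, 132, 132, 135, 139, 143.
n = 10.
(a) r = 2.8; between ranks 2 (103) and 3 (123): 119.
(b) the nearest-rank method: rank 2 → 103.
|119 − 103| = 16.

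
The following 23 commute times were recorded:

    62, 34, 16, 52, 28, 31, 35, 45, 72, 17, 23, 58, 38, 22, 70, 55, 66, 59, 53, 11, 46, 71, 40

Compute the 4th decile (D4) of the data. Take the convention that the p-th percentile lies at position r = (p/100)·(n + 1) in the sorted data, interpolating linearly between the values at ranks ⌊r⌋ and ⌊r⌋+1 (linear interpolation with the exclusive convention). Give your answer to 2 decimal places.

Sorted: 11, 16, 17, 22, 23, 28, 31, 34, 35, 38, 40, 45, 46, 52, 53, 55, 58, 59, 62, 66, 70, 71, 72.
n = 23.
r = (40/100)·(23 + 1) = 9.6.
Rank 9 is 35 and rank 10 is 38.
Interpolate: 35 + 0.6·(38 − 35) = 35 + 0.6·3 = 36.8.

36.80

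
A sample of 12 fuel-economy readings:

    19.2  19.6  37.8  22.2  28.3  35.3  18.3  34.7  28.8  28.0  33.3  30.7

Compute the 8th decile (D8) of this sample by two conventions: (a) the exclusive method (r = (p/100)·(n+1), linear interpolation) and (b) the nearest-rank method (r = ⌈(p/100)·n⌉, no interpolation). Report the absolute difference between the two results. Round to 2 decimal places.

Sorted: 18.3, 19.2, 19.6, 22.2, 28.0, 28.3, 28.8, 30.7, 33.3, 34.7, 35.3, 37.8.
n = 12.
(a) r = 10.4; between ranks 10 (34.7) and 11 (35.3): 34.94.
(b) the nearest-rank method: rank 10 → 34.7.
|34.94 − 34.7| = 0.24.

0.24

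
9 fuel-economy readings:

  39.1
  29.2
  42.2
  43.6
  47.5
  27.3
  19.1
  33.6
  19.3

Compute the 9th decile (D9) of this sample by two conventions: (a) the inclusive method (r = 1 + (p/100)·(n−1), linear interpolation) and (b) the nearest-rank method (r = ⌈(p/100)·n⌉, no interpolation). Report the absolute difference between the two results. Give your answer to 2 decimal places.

Sorted: 19.1, 19.3, 27.3, 29.2, 33.6, 39.1, 42.2, 43.6, 47.5.
n = 9.
(a) r = 8.2; between ranks 8 (43.6) and 9 (47.5): 44.38.
(b) the nearest-rank method: rank 9 → 47.5.
|44.38 − 47.5| = 3.12.

3.12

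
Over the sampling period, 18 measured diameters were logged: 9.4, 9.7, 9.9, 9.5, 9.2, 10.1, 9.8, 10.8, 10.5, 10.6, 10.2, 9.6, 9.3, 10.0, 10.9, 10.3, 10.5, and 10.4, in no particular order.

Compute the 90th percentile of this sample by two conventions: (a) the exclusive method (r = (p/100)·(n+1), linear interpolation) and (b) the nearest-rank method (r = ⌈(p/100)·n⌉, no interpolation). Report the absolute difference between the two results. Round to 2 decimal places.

Sorted: 9.2, 9.3, 9.4, 9.5, 9.6, 9.7, 9.8, 9.9, 10.0, 10.1, 10.2, 10.3, 10.4, 10.5, 10.5, 10.6, 10.8, 10.9.
n = 18.
(a) r = 17.1; between ranks 17 (10.8) and 18 (10.9): 10.81.
(b) the nearest-rank method: rank 17 → 10.8.
|10.81 − 10.8| = 0.01.

0.01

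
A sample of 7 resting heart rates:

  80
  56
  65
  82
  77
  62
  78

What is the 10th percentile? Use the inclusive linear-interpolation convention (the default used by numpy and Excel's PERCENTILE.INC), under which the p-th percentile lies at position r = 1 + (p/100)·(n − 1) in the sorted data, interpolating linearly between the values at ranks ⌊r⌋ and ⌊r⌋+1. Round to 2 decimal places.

59.60

Sorted: 56, 62, 65, 77, 78, 80, 82.
n = 7.
r = 1 + (10/100)·(7 − 1) = 1 + 0.6 = 1.6.
Rank 1 is 56 and rank 2 is 62.
Interpolate: 56 + 0.6·(62 − 56) = 56 + 0.6·6 = 59.6.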